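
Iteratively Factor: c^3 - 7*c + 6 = (c + 3)*(c^2 - 3*c + 2) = (c - 2)*(c + 3)*(c - 1)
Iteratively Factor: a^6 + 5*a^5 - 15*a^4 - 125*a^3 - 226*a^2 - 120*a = (a + 4)*(a^5 + a^4 - 19*a^3 - 49*a^2 - 30*a) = (a + 3)*(a + 4)*(a^4 - 2*a^3 - 13*a^2 - 10*a) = (a + 1)*(a + 3)*(a + 4)*(a^3 - 3*a^2 - 10*a) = (a + 1)*(a + 2)*(a + 3)*(a + 4)*(a^2 - 5*a) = a*(a + 1)*(a + 2)*(a + 3)*(a + 4)*(a - 5)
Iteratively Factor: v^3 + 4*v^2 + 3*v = (v + 1)*(v^2 + 3*v) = (v + 1)*(v + 3)*(v)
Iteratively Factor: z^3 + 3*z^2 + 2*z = (z)*(z^2 + 3*z + 2) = z*(z + 2)*(z + 1)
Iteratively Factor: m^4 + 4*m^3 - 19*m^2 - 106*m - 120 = (m + 3)*(m^3 + m^2 - 22*m - 40) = (m + 2)*(m + 3)*(m^2 - m - 20) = (m + 2)*(m + 3)*(m + 4)*(m - 5)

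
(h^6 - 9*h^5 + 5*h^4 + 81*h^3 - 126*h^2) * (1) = h^6 - 9*h^5 + 5*h^4 + 81*h^3 - 126*h^2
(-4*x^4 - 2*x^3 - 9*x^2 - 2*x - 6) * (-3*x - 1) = 12*x^5 + 10*x^4 + 29*x^3 + 15*x^2 + 20*x + 6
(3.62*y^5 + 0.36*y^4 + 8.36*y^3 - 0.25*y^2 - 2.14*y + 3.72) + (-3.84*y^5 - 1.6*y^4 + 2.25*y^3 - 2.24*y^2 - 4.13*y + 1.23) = -0.22*y^5 - 1.24*y^4 + 10.61*y^3 - 2.49*y^2 - 6.27*y + 4.95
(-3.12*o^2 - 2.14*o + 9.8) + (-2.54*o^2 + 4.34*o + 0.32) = -5.66*o^2 + 2.2*o + 10.12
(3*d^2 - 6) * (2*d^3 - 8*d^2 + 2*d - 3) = 6*d^5 - 24*d^4 - 6*d^3 + 39*d^2 - 12*d + 18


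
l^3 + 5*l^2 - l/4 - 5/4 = (l - 1/2)*(l + 1/2)*(l + 5)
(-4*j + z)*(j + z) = -4*j^2 - 3*j*z + z^2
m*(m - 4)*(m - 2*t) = m^3 - 2*m^2*t - 4*m^2 + 8*m*t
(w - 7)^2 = w^2 - 14*w + 49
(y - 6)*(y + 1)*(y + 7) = y^3 + 2*y^2 - 41*y - 42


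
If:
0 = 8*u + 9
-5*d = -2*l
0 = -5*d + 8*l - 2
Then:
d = 2/15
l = 1/3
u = -9/8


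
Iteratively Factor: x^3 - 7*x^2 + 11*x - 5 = (x - 5)*(x^2 - 2*x + 1) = (x - 5)*(x - 1)*(x - 1)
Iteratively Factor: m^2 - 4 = (m + 2)*(m - 2)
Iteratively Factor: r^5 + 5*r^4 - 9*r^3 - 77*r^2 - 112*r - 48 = (r + 1)*(r^4 + 4*r^3 - 13*r^2 - 64*r - 48) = (r - 4)*(r + 1)*(r^3 + 8*r^2 + 19*r + 12) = (r - 4)*(r + 1)*(r + 3)*(r^2 + 5*r + 4) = (r - 4)*(r + 1)*(r + 3)*(r + 4)*(r + 1)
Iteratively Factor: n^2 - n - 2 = (n - 2)*(n + 1)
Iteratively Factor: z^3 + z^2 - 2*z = (z + 2)*(z^2 - z) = (z - 1)*(z + 2)*(z)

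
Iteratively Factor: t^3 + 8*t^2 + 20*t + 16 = (t + 2)*(t^2 + 6*t + 8) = (t + 2)^2*(t + 4)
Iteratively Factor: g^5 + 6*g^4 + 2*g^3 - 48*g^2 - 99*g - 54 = (g - 3)*(g^4 + 9*g^3 + 29*g^2 + 39*g + 18) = (g - 3)*(g + 1)*(g^3 + 8*g^2 + 21*g + 18) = (g - 3)*(g + 1)*(g + 2)*(g^2 + 6*g + 9) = (g - 3)*(g + 1)*(g + 2)*(g + 3)*(g + 3)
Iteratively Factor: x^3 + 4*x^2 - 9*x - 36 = (x - 3)*(x^2 + 7*x + 12) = (x - 3)*(x + 3)*(x + 4)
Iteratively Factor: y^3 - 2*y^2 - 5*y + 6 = (y + 2)*(y^2 - 4*y + 3) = (y - 3)*(y + 2)*(y - 1)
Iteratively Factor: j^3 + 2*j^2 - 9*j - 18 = (j + 3)*(j^2 - j - 6) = (j + 2)*(j + 3)*(j - 3)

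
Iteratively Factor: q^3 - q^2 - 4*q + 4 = (q - 2)*(q^2 + q - 2) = (q - 2)*(q - 1)*(q + 2)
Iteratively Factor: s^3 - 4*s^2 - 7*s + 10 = (s + 2)*(s^2 - 6*s + 5) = (s - 1)*(s + 2)*(s - 5)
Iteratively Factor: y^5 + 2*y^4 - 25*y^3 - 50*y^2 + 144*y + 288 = (y - 4)*(y^4 + 6*y^3 - y^2 - 54*y - 72) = (y - 4)*(y + 3)*(y^3 + 3*y^2 - 10*y - 24) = (y - 4)*(y + 2)*(y + 3)*(y^2 + y - 12) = (y - 4)*(y - 3)*(y + 2)*(y + 3)*(y + 4)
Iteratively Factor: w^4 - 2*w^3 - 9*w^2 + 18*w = (w - 3)*(w^3 + w^2 - 6*w) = (w - 3)*(w - 2)*(w^2 + 3*w) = w*(w - 3)*(w - 2)*(w + 3)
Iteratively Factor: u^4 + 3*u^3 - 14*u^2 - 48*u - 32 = (u - 4)*(u^3 + 7*u^2 + 14*u + 8) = (u - 4)*(u + 1)*(u^2 + 6*u + 8) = (u - 4)*(u + 1)*(u + 4)*(u + 2)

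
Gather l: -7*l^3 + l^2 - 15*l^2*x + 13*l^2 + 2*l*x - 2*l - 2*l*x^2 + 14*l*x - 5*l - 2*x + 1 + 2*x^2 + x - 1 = -7*l^3 + l^2*(14 - 15*x) + l*(-2*x^2 + 16*x - 7) + 2*x^2 - x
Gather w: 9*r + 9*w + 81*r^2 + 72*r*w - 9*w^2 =81*r^2 + 9*r - 9*w^2 + w*(72*r + 9)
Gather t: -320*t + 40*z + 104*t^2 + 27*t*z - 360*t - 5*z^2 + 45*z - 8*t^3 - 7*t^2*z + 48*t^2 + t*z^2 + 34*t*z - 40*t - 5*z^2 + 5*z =-8*t^3 + t^2*(152 - 7*z) + t*(z^2 + 61*z - 720) - 10*z^2 + 90*z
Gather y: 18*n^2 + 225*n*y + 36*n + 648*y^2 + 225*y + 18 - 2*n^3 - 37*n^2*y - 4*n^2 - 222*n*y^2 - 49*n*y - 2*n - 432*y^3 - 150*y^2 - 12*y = -2*n^3 + 14*n^2 + 34*n - 432*y^3 + y^2*(498 - 222*n) + y*(-37*n^2 + 176*n + 213) + 18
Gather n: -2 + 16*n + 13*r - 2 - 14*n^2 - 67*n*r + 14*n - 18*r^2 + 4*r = -14*n^2 + n*(30 - 67*r) - 18*r^2 + 17*r - 4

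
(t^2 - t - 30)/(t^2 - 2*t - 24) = (t + 5)/(t + 4)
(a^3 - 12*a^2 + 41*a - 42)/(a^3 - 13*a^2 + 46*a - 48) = (a - 7)/(a - 8)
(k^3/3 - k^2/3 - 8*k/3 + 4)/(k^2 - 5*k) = (k^3 - k^2 - 8*k + 12)/(3*k*(k - 5))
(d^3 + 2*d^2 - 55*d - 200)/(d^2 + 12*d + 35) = (d^2 - 3*d - 40)/(d + 7)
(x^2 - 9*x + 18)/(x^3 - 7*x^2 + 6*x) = (x - 3)/(x*(x - 1))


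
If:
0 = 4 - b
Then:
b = 4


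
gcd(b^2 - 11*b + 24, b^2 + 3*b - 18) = b - 3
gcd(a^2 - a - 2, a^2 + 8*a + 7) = a + 1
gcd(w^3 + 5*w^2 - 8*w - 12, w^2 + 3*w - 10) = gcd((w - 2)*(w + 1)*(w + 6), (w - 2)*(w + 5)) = w - 2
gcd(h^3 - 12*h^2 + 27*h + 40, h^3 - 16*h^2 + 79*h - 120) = h^2 - 13*h + 40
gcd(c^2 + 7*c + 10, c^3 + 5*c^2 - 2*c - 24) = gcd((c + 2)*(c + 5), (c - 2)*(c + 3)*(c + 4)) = 1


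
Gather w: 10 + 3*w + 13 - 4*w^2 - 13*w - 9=-4*w^2 - 10*w + 14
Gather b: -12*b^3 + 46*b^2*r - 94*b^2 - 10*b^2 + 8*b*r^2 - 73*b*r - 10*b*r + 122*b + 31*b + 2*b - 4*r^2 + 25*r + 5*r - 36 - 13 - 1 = -12*b^3 + b^2*(46*r - 104) + b*(8*r^2 - 83*r + 155) - 4*r^2 + 30*r - 50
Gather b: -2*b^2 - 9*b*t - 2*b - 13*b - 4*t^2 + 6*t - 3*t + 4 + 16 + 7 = -2*b^2 + b*(-9*t - 15) - 4*t^2 + 3*t + 27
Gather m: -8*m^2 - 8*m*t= -8*m^2 - 8*m*t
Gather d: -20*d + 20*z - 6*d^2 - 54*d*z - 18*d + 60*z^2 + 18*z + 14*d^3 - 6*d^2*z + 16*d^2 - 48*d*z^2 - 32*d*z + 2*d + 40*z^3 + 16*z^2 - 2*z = 14*d^3 + d^2*(10 - 6*z) + d*(-48*z^2 - 86*z - 36) + 40*z^3 + 76*z^2 + 36*z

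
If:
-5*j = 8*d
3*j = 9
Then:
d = -15/8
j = 3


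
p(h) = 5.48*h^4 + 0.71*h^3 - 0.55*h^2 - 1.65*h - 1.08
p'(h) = 21.92*h^3 + 2.13*h^2 - 1.1*h - 1.65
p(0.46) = -1.64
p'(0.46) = 0.43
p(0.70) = -0.95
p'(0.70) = 6.14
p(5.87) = 6620.17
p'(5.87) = 4498.87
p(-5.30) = 4210.50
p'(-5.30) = -3199.37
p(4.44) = 2172.57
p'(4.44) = 1954.08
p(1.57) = 31.02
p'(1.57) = 86.70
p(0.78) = -0.34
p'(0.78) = 9.19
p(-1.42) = 20.40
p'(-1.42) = -58.56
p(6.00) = 7224.66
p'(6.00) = 4803.15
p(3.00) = 452.07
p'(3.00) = 606.06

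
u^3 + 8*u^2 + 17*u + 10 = (u + 1)*(u + 2)*(u + 5)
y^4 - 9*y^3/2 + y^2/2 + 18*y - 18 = (y - 3)*(y - 2)*(y - 3/2)*(y + 2)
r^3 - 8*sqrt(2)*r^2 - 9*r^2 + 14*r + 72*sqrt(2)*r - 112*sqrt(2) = (r - 7)*(r - 2)*(r - 8*sqrt(2))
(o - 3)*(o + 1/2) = o^2 - 5*o/2 - 3/2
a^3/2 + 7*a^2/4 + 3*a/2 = a*(a/2 + 1)*(a + 3/2)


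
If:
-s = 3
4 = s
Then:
No Solution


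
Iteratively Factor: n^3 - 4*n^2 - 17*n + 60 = (n + 4)*(n^2 - 8*n + 15) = (n - 3)*(n + 4)*(n - 5)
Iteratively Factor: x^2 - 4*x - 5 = (x + 1)*(x - 5)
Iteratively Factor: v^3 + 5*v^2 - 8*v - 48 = (v + 4)*(v^2 + v - 12) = (v - 3)*(v + 4)*(v + 4)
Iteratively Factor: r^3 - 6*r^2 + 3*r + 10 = (r - 2)*(r^2 - 4*r - 5) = (r - 5)*(r - 2)*(r + 1)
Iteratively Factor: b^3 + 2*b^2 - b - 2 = (b + 2)*(b^2 - 1) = (b + 1)*(b + 2)*(b - 1)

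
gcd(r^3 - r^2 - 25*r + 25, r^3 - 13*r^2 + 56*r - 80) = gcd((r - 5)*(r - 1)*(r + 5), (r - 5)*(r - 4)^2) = r - 5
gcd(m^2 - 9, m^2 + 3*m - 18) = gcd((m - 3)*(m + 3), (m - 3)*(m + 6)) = m - 3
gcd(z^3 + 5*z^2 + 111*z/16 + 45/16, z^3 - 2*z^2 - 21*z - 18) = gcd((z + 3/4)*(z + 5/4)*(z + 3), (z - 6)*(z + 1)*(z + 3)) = z + 3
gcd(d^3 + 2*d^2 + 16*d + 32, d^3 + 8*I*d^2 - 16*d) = d + 4*I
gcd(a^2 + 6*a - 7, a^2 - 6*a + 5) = a - 1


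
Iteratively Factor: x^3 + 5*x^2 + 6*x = (x + 3)*(x^2 + 2*x) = (x + 2)*(x + 3)*(x)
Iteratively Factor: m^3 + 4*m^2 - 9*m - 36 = (m + 4)*(m^2 - 9) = (m - 3)*(m + 4)*(m + 3)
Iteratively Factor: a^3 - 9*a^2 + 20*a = (a - 5)*(a^2 - 4*a) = a*(a - 5)*(a - 4)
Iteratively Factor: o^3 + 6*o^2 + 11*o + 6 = (o + 1)*(o^2 + 5*o + 6) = (o + 1)*(o + 2)*(o + 3)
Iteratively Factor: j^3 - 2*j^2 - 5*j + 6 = (j - 1)*(j^2 - j - 6) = (j - 3)*(j - 1)*(j + 2)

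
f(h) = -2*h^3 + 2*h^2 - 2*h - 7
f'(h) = -6*h^2 + 4*h - 2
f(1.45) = -11.79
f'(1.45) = -8.82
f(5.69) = -322.07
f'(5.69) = -173.50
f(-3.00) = 71.00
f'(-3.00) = -68.00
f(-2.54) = 43.76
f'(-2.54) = -50.87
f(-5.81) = 464.38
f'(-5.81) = -227.78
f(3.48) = -74.03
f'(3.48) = -60.74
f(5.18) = -241.68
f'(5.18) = -142.27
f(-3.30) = 93.25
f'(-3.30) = -80.54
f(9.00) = -1321.00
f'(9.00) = -452.00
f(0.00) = -7.00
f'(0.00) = -2.00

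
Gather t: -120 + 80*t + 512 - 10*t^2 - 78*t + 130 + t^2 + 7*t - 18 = -9*t^2 + 9*t + 504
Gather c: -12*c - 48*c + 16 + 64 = 80 - 60*c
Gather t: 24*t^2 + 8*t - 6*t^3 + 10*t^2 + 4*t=-6*t^3 + 34*t^2 + 12*t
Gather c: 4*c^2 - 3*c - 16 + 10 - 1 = 4*c^2 - 3*c - 7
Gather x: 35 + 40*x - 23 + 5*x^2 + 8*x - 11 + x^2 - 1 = 6*x^2 + 48*x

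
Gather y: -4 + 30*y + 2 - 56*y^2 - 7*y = -56*y^2 + 23*y - 2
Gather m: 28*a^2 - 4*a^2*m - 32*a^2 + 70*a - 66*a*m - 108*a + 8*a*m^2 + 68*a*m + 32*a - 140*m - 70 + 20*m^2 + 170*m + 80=-4*a^2 - 6*a + m^2*(8*a + 20) + m*(-4*a^2 + 2*a + 30) + 10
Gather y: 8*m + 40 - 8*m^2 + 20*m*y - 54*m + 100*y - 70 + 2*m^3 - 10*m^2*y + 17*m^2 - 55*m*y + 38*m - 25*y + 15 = 2*m^3 + 9*m^2 - 8*m + y*(-10*m^2 - 35*m + 75) - 15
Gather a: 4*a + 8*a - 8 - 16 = 12*a - 24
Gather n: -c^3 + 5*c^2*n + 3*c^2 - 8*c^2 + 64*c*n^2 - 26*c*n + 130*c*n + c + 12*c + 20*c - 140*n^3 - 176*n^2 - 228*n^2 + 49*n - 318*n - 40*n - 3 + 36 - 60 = -c^3 - 5*c^2 + 33*c - 140*n^3 + n^2*(64*c - 404) + n*(5*c^2 + 104*c - 309) - 27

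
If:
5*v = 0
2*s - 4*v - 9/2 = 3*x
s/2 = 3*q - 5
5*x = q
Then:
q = 245/114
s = 55/19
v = 0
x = 49/114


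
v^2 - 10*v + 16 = (v - 8)*(v - 2)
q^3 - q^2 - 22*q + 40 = (q - 4)*(q - 2)*(q + 5)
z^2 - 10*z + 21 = (z - 7)*(z - 3)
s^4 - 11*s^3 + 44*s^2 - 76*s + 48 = (s - 4)*(s - 3)*(s - 2)^2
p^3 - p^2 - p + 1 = (p - 1)^2*(p + 1)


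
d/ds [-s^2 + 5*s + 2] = 5 - 2*s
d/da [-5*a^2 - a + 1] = -10*a - 1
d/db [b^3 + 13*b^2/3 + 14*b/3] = 3*b^2 + 26*b/3 + 14/3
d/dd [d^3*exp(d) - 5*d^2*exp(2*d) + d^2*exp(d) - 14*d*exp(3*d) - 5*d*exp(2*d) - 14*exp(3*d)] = (d^3 - 10*d^2*exp(d) + 4*d^2 - 42*d*exp(2*d) - 20*d*exp(d) + 2*d - 56*exp(2*d) - 5*exp(d))*exp(d)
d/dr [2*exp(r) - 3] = 2*exp(r)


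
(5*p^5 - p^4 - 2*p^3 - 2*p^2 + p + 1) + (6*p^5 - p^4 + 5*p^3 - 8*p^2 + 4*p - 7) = 11*p^5 - 2*p^4 + 3*p^3 - 10*p^2 + 5*p - 6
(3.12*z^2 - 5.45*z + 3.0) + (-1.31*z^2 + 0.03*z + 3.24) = 1.81*z^2 - 5.42*z + 6.24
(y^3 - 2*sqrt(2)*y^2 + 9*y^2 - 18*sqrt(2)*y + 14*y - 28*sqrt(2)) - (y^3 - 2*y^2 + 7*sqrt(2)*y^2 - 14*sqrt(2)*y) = -9*sqrt(2)*y^2 + 11*y^2 - 4*sqrt(2)*y + 14*y - 28*sqrt(2)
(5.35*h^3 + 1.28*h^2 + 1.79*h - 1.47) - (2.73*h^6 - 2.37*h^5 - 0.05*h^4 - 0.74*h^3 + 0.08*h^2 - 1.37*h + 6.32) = -2.73*h^6 + 2.37*h^5 + 0.05*h^4 + 6.09*h^3 + 1.2*h^2 + 3.16*h - 7.79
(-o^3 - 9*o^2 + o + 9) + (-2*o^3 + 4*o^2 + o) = -3*o^3 - 5*o^2 + 2*o + 9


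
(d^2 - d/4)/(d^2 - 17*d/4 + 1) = d/(d - 4)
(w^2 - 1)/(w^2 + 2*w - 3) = (w + 1)/(w + 3)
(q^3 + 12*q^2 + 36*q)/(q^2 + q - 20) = q*(q^2 + 12*q + 36)/(q^2 + q - 20)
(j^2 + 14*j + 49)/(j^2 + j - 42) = (j + 7)/(j - 6)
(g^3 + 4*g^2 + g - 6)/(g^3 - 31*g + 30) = (g^2 + 5*g + 6)/(g^2 + g - 30)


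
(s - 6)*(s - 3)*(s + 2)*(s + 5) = s^4 - 2*s^3 - 35*s^2 + 36*s + 180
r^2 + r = r*(r + 1)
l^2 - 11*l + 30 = (l - 6)*(l - 5)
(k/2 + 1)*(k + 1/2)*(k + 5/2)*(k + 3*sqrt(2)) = k^4/2 + 3*sqrt(2)*k^3/2 + 5*k^3/2 + 29*k^2/8 + 15*sqrt(2)*k^2/2 + 5*k/4 + 87*sqrt(2)*k/8 + 15*sqrt(2)/4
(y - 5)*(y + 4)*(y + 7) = y^3 + 6*y^2 - 27*y - 140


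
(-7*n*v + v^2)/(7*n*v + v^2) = (-7*n + v)/(7*n + v)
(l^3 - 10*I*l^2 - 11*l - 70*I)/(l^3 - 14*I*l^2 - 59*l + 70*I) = (l + 2*I)/(l - 2*I)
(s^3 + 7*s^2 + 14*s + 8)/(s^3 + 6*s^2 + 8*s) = (s + 1)/s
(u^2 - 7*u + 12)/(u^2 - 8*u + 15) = (u - 4)/(u - 5)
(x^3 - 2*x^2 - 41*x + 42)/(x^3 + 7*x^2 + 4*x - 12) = (x - 7)/(x + 2)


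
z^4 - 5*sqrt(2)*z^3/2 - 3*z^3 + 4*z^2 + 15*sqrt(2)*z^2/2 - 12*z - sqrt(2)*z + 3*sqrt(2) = (z - 3)*(z - sqrt(2))^2*(z - sqrt(2)/2)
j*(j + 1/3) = j^2 + j/3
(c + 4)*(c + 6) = c^2 + 10*c + 24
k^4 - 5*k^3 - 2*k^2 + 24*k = k*(k - 4)*(k - 3)*(k + 2)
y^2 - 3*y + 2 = (y - 2)*(y - 1)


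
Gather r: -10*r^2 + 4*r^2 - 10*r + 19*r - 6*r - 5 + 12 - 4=-6*r^2 + 3*r + 3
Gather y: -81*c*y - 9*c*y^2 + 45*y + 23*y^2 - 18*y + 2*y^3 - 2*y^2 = 2*y^3 + y^2*(21 - 9*c) + y*(27 - 81*c)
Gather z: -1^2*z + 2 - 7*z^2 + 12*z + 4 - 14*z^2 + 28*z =-21*z^2 + 39*z + 6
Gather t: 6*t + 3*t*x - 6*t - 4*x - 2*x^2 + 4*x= 3*t*x - 2*x^2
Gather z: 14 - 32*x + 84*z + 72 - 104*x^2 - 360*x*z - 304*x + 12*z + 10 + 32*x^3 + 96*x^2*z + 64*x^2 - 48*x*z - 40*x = 32*x^3 - 40*x^2 - 376*x + z*(96*x^2 - 408*x + 96) + 96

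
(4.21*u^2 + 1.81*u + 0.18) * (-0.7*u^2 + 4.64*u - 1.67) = -2.947*u^4 + 18.2674*u^3 + 1.2417*u^2 - 2.1875*u - 0.3006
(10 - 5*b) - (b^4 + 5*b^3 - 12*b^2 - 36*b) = -b^4 - 5*b^3 + 12*b^2 + 31*b + 10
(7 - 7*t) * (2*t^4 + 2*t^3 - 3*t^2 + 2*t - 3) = -14*t^5 + 35*t^3 - 35*t^2 + 35*t - 21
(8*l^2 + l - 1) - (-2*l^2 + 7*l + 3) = 10*l^2 - 6*l - 4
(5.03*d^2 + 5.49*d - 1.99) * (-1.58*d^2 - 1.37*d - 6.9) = -7.9474*d^4 - 15.5653*d^3 - 39.0841*d^2 - 35.1547*d + 13.731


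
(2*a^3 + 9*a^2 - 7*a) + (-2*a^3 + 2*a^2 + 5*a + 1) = 11*a^2 - 2*a + 1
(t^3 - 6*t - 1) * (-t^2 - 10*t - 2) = -t^5 - 10*t^4 + 4*t^3 + 61*t^2 + 22*t + 2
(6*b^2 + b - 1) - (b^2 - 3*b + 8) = 5*b^2 + 4*b - 9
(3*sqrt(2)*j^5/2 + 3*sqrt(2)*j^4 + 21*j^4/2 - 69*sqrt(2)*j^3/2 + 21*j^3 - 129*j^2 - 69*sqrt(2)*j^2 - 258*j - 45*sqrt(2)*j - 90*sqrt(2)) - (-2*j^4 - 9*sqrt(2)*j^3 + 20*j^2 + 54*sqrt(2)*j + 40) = 3*sqrt(2)*j^5/2 + 3*sqrt(2)*j^4 + 25*j^4/2 - 51*sqrt(2)*j^3/2 + 21*j^3 - 149*j^2 - 69*sqrt(2)*j^2 - 258*j - 99*sqrt(2)*j - 90*sqrt(2) - 40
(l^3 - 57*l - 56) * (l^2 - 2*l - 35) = l^5 - 2*l^4 - 92*l^3 + 58*l^2 + 2107*l + 1960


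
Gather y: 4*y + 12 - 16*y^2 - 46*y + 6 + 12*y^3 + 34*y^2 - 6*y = 12*y^3 + 18*y^2 - 48*y + 18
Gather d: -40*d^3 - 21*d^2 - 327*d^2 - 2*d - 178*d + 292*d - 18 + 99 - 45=-40*d^3 - 348*d^2 + 112*d + 36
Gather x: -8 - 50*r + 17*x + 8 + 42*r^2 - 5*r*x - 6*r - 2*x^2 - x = 42*r^2 - 56*r - 2*x^2 + x*(16 - 5*r)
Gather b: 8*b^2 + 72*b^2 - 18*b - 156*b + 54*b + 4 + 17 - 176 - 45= 80*b^2 - 120*b - 200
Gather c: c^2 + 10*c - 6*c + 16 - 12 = c^2 + 4*c + 4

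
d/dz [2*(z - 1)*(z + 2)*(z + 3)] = 6*z^2 + 16*z + 2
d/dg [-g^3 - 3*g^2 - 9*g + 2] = -3*g^2 - 6*g - 9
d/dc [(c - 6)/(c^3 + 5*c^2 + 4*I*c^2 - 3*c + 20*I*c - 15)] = (-2*c^3 + c^2*(13 - 4*I) + c*(60 + 48*I) - 33 + 120*I)/(c^6 + c^5*(10 + 8*I) + c^4*(3 + 80*I) + c^3*(-220 + 176*I) + c^2*(-541 - 240*I) + c*(90 - 600*I) + 225)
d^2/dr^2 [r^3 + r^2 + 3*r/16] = 6*r + 2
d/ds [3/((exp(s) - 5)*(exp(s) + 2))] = (9 - 6*exp(s))*exp(s)/(exp(4*s) - 6*exp(3*s) - 11*exp(2*s) + 60*exp(s) + 100)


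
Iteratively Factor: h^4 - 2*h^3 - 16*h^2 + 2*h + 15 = (h + 1)*(h^3 - 3*h^2 - 13*h + 15) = (h - 1)*(h + 1)*(h^2 - 2*h - 15) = (h - 1)*(h + 1)*(h + 3)*(h - 5)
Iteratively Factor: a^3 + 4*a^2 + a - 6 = (a + 2)*(a^2 + 2*a - 3) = (a - 1)*(a + 2)*(a + 3)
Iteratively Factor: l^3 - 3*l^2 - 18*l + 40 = (l + 4)*(l^2 - 7*l + 10) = (l - 2)*(l + 4)*(l - 5)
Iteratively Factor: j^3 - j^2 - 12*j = (j + 3)*(j^2 - 4*j) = (j - 4)*(j + 3)*(j)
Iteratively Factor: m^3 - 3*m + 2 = (m - 1)*(m^2 + m - 2) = (m - 1)^2*(m + 2)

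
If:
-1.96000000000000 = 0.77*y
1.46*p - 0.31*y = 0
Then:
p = -0.54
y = -2.55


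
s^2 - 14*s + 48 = (s - 8)*(s - 6)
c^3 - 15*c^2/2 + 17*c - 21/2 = (c - 7/2)*(c - 3)*(c - 1)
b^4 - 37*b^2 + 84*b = b*(b - 4)*(b - 3)*(b + 7)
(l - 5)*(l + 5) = l^2 - 25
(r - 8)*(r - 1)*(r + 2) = r^3 - 7*r^2 - 10*r + 16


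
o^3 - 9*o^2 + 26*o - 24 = (o - 4)*(o - 3)*(o - 2)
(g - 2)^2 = g^2 - 4*g + 4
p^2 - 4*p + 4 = (p - 2)^2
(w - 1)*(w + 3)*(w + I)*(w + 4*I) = w^4 + 2*w^3 + 5*I*w^3 - 7*w^2 + 10*I*w^2 - 8*w - 15*I*w + 12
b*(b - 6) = b^2 - 6*b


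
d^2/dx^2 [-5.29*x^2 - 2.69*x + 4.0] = -10.5800000000000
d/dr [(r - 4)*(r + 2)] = 2*r - 2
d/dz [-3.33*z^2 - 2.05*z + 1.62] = -6.66*z - 2.05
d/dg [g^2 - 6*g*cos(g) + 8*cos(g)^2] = 6*g*sin(g) + 2*g - 8*sin(2*g) - 6*cos(g)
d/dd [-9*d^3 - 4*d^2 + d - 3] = -27*d^2 - 8*d + 1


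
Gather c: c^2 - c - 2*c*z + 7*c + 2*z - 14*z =c^2 + c*(6 - 2*z) - 12*z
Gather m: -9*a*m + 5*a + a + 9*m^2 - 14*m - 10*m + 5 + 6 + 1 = 6*a + 9*m^2 + m*(-9*a - 24) + 12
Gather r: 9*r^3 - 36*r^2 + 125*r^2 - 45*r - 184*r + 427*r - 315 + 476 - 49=9*r^3 + 89*r^2 + 198*r + 112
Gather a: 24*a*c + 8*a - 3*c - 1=a*(24*c + 8) - 3*c - 1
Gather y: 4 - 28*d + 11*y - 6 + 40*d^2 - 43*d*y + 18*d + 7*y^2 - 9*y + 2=40*d^2 - 10*d + 7*y^2 + y*(2 - 43*d)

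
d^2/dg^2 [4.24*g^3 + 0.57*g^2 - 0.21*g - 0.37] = 25.44*g + 1.14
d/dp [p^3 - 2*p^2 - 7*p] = 3*p^2 - 4*p - 7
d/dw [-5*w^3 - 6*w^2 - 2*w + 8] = -15*w^2 - 12*w - 2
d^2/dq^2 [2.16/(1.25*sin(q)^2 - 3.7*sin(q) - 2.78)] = (13.5*sin(q)^4 - 29.97*sin(q)^3 + 39.3444*sin(q)^2 + 37.72224*sin(q) - 74.1528)/(-1.25*sin(q)^2 + 3.7*sin(q) + 2.78)^3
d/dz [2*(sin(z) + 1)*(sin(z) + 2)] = 2*(2*sin(z) + 3)*cos(z)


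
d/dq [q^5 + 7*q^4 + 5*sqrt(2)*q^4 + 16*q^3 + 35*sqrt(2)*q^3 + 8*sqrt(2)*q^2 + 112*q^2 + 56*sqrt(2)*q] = 5*q^4 + 28*q^3 + 20*sqrt(2)*q^3 + 48*q^2 + 105*sqrt(2)*q^2 + 16*sqrt(2)*q + 224*q + 56*sqrt(2)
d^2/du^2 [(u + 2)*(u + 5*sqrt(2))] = 2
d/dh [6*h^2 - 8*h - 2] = 12*h - 8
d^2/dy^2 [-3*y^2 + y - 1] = -6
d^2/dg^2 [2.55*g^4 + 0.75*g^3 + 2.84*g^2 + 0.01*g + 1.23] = 30.6*g^2 + 4.5*g + 5.68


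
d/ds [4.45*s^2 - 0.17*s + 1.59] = 8.9*s - 0.17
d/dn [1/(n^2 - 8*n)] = 2*(4 - n)/(n^2*(n - 8)^2)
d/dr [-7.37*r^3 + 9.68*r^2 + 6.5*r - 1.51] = -22.11*r^2 + 19.36*r + 6.5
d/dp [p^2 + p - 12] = 2*p + 1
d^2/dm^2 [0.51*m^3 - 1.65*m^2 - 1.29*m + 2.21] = 3.06*m - 3.3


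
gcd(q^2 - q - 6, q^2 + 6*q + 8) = q + 2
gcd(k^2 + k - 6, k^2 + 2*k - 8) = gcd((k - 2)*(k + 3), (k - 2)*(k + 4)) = k - 2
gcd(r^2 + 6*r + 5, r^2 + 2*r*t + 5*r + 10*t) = r + 5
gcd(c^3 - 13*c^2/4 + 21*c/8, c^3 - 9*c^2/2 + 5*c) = c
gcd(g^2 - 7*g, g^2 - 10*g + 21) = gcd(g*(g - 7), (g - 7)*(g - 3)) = g - 7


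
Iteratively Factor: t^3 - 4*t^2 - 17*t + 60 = (t - 5)*(t^2 + t - 12) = (t - 5)*(t + 4)*(t - 3)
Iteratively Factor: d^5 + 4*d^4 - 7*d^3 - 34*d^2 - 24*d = (d + 1)*(d^4 + 3*d^3 - 10*d^2 - 24*d) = (d + 1)*(d + 4)*(d^3 - d^2 - 6*d) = d*(d + 1)*(d + 4)*(d^2 - d - 6) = d*(d - 3)*(d + 1)*(d + 4)*(d + 2)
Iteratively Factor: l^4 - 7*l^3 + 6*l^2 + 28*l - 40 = (l + 2)*(l^3 - 9*l^2 + 24*l - 20) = (l - 2)*(l + 2)*(l^2 - 7*l + 10) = (l - 5)*(l - 2)*(l + 2)*(l - 2)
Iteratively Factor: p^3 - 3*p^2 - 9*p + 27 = (p + 3)*(p^2 - 6*p + 9) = (p - 3)*(p + 3)*(p - 3)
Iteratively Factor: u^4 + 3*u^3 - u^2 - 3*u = (u - 1)*(u^3 + 4*u^2 + 3*u) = (u - 1)*(u + 3)*(u^2 + u) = (u - 1)*(u + 1)*(u + 3)*(u)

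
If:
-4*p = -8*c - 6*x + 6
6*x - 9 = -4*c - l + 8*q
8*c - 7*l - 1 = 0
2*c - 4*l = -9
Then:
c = 67/18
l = 37/9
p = 3*x/2 + 107/18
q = 3*x/4 + 5/4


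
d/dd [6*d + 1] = 6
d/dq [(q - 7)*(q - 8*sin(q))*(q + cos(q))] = (7 - q)*(q - 8*sin(q))*(sin(q) - 1) + (7 - q)*(q + cos(q))*(8*cos(q) - 1) + (q - 8*sin(q))*(q + cos(q))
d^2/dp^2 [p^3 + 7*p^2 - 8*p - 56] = 6*p + 14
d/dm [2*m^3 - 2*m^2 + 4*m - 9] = 6*m^2 - 4*m + 4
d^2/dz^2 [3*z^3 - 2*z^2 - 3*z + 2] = 18*z - 4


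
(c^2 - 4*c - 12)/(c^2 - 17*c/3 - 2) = 3*(c + 2)/(3*c + 1)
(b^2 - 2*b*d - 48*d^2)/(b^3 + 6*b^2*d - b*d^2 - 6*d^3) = (b - 8*d)/(b^2 - d^2)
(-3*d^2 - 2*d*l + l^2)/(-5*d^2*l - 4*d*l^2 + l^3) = (3*d - l)/(l*(5*d - l))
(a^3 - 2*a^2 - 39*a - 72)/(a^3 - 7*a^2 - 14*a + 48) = (a + 3)/(a - 2)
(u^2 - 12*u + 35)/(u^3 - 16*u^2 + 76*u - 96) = (u^2 - 12*u + 35)/(u^3 - 16*u^2 + 76*u - 96)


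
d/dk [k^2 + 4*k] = 2*k + 4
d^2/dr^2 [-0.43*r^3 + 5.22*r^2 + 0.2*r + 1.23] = 10.44 - 2.58*r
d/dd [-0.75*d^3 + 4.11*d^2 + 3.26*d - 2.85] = -2.25*d^2 + 8.22*d + 3.26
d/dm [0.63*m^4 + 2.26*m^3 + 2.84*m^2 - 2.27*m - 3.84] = 2.52*m^3 + 6.78*m^2 + 5.68*m - 2.27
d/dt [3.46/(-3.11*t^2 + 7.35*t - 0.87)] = (21.5212*t - 25.431)/(3.11*t^2 - 7.35*t + 0.87)^2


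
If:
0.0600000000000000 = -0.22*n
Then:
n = -0.27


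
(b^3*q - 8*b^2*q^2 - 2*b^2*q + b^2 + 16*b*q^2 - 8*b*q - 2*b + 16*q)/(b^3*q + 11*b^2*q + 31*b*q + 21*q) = (b^3*q - 8*b^2*q^2 - 2*b^2*q + b^2 + 16*b*q^2 - 8*b*q - 2*b + 16*q)/(q*(b^3 + 11*b^2 + 31*b + 21))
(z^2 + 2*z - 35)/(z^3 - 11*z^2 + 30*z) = (z + 7)/(z*(z - 6))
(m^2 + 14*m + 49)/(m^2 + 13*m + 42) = (m + 7)/(m + 6)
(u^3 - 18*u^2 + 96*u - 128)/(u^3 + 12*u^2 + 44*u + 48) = (u^3 - 18*u^2 + 96*u - 128)/(u^3 + 12*u^2 + 44*u + 48)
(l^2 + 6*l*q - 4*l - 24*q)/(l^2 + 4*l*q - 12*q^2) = (4 - l)/(-l + 2*q)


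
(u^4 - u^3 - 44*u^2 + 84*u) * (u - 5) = u^5 - 6*u^4 - 39*u^3 + 304*u^2 - 420*u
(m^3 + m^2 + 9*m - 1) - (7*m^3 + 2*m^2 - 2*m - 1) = -6*m^3 - m^2 + 11*m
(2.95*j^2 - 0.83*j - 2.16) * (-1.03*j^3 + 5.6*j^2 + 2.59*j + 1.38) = -3.0385*j^5 + 17.3749*j^4 + 5.2173*j^3 - 10.1747*j^2 - 6.7398*j - 2.9808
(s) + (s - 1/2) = 2*s - 1/2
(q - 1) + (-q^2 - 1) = -q^2 + q - 2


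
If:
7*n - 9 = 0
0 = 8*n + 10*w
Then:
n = 9/7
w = -36/35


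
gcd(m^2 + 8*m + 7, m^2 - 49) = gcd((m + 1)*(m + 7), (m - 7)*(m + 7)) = m + 7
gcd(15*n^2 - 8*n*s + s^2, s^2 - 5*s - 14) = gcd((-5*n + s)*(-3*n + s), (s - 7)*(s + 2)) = 1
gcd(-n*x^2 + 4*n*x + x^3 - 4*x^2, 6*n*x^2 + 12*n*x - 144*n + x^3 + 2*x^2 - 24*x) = x - 4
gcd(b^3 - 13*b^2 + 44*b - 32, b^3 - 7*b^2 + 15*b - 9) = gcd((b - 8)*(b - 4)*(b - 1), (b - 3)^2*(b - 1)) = b - 1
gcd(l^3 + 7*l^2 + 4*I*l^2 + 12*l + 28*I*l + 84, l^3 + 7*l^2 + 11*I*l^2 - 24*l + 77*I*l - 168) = l + 7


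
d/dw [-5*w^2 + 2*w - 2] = 2 - 10*w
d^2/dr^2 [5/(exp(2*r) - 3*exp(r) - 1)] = 5*((3 - 4*exp(r))*(-exp(2*r) + 3*exp(r) + 1) - 2*(2*exp(r) - 3)^2*exp(r))*exp(r)/(-exp(2*r) + 3*exp(r) + 1)^3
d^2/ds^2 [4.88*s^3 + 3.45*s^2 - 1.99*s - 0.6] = 29.28*s + 6.9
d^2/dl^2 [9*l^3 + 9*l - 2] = 54*l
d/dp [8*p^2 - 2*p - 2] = 16*p - 2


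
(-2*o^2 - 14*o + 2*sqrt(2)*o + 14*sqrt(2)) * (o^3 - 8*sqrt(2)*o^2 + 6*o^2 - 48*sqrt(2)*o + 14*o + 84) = -2*o^5 - 26*o^4 + 18*sqrt(2)*o^4 - 144*o^3 + 234*sqrt(2)*o^3 - 780*o^2 + 784*sqrt(2)*o^2 - 2520*o + 364*sqrt(2)*o + 1176*sqrt(2)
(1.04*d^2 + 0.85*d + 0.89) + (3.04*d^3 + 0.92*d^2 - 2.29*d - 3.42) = 3.04*d^3 + 1.96*d^2 - 1.44*d - 2.53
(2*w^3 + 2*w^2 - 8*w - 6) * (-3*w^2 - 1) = -6*w^5 - 6*w^4 + 22*w^3 + 16*w^2 + 8*w + 6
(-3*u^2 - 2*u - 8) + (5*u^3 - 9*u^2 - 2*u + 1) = 5*u^3 - 12*u^2 - 4*u - 7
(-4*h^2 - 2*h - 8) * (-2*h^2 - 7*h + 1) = 8*h^4 + 32*h^3 + 26*h^2 + 54*h - 8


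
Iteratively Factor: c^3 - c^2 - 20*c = (c)*(c^2 - c - 20) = c*(c - 5)*(c + 4)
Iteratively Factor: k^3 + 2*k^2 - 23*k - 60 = (k - 5)*(k^2 + 7*k + 12) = (k - 5)*(k + 4)*(k + 3)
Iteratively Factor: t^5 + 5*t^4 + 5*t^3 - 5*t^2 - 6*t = (t + 1)*(t^4 + 4*t^3 + t^2 - 6*t) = (t + 1)*(t + 2)*(t^3 + 2*t^2 - 3*t) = (t - 1)*(t + 1)*(t + 2)*(t^2 + 3*t) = t*(t - 1)*(t + 1)*(t + 2)*(t + 3)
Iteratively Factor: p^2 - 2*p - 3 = (p - 3)*(p + 1)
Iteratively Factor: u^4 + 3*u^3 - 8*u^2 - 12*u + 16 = (u - 1)*(u^3 + 4*u^2 - 4*u - 16) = (u - 2)*(u - 1)*(u^2 + 6*u + 8) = (u - 2)*(u - 1)*(u + 4)*(u + 2)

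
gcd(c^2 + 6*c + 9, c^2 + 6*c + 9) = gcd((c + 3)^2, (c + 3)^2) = c^2 + 6*c + 9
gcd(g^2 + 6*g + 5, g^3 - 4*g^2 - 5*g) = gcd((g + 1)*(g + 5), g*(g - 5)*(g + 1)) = g + 1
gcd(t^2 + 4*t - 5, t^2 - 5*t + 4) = t - 1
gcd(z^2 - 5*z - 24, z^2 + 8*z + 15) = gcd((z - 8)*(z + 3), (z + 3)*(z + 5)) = z + 3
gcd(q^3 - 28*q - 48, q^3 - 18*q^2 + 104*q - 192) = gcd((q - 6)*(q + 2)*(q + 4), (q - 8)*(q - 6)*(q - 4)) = q - 6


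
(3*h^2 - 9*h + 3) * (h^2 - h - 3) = 3*h^4 - 12*h^3 + 3*h^2 + 24*h - 9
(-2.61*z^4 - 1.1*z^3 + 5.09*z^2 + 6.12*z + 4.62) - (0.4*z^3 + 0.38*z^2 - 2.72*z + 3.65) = -2.61*z^4 - 1.5*z^3 + 4.71*z^2 + 8.84*z + 0.97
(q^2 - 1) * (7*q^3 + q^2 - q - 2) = 7*q^5 + q^4 - 8*q^3 - 3*q^2 + q + 2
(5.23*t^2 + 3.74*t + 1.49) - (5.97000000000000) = 5.23*t^2 + 3.74*t - 4.48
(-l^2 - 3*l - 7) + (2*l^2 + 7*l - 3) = l^2 + 4*l - 10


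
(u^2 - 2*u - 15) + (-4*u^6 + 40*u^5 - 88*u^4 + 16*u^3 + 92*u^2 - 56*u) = -4*u^6 + 40*u^5 - 88*u^4 + 16*u^3 + 93*u^2 - 58*u - 15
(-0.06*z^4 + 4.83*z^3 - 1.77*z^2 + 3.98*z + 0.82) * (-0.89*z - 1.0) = 0.0534*z^5 - 4.2387*z^4 - 3.2547*z^3 - 1.7722*z^2 - 4.7098*z - 0.82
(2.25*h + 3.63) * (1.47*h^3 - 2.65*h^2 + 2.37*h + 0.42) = 3.3075*h^4 - 0.626399999999999*h^3 - 4.287*h^2 + 9.5481*h + 1.5246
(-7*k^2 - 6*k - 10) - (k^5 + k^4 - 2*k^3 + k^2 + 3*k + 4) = -k^5 - k^4 + 2*k^3 - 8*k^2 - 9*k - 14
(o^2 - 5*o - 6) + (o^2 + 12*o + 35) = 2*o^2 + 7*o + 29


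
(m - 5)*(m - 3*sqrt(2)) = m^2 - 5*m - 3*sqrt(2)*m + 15*sqrt(2)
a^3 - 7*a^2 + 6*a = a*(a - 6)*(a - 1)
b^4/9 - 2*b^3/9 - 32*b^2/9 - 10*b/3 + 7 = (b/3 + 1)^2*(b - 7)*(b - 1)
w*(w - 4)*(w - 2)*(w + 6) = w^4 - 28*w^2 + 48*w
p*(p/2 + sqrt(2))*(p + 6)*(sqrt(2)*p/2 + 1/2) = sqrt(2)*p^4/4 + 5*p^3/4 + 3*sqrt(2)*p^3/2 + sqrt(2)*p^2/2 + 15*p^2/2 + 3*sqrt(2)*p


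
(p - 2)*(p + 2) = p^2 - 4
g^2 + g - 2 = (g - 1)*(g + 2)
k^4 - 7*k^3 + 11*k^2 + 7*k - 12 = (k - 4)*(k - 3)*(k - 1)*(k + 1)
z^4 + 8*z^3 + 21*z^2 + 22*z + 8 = (z + 1)^2*(z + 2)*(z + 4)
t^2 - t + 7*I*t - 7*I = (t - 1)*(t + 7*I)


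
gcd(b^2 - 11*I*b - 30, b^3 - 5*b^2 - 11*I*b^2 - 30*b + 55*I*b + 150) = b^2 - 11*I*b - 30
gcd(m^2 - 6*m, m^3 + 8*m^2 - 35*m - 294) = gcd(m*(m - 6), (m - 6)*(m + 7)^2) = m - 6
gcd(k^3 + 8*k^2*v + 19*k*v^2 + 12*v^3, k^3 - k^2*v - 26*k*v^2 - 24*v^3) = k^2 + 5*k*v + 4*v^2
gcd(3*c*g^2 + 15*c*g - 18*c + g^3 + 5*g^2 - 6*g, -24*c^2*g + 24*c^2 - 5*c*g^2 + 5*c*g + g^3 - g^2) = 3*c*g - 3*c + g^2 - g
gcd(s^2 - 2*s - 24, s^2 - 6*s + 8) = 1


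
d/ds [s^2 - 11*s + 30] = 2*s - 11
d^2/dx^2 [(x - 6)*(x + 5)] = 2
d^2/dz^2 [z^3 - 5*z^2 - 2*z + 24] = 6*z - 10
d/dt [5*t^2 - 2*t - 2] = 10*t - 2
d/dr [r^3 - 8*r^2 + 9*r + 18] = 3*r^2 - 16*r + 9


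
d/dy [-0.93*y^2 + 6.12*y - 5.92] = 6.12 - 1.86*y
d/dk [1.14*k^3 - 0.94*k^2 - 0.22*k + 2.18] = 3.42*k^2 - 1.88*k - 0.22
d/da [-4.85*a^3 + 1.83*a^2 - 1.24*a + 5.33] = -14.55*a^2 + 3.66*a - 1.24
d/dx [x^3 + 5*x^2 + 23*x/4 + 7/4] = 3*x^2 + 10*x + 23/4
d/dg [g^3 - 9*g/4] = 3*g^2 - 9/4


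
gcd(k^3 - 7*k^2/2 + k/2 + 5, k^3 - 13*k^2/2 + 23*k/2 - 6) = 1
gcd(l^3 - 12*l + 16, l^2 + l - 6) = l - 2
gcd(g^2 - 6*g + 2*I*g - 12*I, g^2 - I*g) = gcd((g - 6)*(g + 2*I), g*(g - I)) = 1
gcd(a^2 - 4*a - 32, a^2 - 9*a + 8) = a - 8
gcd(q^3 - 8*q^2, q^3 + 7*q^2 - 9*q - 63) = 1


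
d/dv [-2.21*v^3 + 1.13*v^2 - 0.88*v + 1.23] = -6.63*v^2 + 2.26*v - 0.88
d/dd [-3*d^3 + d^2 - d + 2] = -9*d^2 + 2*d - 1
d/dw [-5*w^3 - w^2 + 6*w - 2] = -15*w^2 - 2*w + 6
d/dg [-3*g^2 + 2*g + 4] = 2 - 6*g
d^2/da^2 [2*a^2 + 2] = 4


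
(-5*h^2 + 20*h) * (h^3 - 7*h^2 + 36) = -5*h^5 + 55*h^4 - 140*h^3 - 180*h^2 + 720*h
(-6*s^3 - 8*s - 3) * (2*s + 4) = -12*s^4 - 24*s^3 - 16*s^2 - 38*s - 12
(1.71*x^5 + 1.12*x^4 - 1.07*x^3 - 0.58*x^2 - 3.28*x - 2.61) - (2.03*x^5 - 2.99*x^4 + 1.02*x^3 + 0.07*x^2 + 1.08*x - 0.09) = -0.32*x^5 + 4.11*x^4 - 2.09*x^3 - 0.65*x^2 - 4.36*x - 2.52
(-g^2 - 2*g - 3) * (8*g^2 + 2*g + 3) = -8*g^4 - 18*g^3 - 31*g^2 - 12*g - 9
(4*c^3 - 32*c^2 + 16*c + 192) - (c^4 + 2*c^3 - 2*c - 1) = -c^4 + 2*c^3 - 32*c^2 + 18*c + 193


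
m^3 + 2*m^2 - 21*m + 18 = (m - 3)*(m - 1)*(m + 6)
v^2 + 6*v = v*(v + 6)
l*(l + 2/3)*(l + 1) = l^3 + 5*l^2/3 + 2*l/3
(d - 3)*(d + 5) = d^2 + 2*d - 15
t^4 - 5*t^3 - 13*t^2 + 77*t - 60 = (t - 5)*(t - 3)*(t - 1)*(t + 4)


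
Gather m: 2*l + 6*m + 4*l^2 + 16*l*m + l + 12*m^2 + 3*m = 4*l^2 + 3*l + 12*m^2 + m*(16*l + 9)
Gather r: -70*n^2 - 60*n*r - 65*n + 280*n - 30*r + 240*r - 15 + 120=-70*n^2 + 215*n + r*(210 - 60*n) + 105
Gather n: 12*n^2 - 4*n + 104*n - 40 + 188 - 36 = 12*n^2 + 100*n + 112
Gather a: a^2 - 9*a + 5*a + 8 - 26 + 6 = a^2 - 4*a - 12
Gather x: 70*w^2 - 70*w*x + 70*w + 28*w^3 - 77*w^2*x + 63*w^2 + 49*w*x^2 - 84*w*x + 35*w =28*w^3 + 133*w^2 + 49*w*x^2 + 105*w + x*(-77*w^2 - 154*w)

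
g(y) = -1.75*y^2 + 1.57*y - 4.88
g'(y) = 1.57 - 3.5*y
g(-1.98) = -14.85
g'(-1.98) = 8.50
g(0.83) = -4.78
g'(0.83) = -1.34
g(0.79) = -4.73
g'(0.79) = -1.20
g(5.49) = -49.01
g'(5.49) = -17.64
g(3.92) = -25.62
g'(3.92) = -12.15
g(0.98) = -5.02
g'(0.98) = -1.86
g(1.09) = -5.25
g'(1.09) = -2.24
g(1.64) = -7.01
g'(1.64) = -4.17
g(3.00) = -15.92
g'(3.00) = -8.93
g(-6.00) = -77.30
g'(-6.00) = 22.57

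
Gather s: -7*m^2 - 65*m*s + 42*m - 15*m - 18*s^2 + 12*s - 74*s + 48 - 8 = -7*m^2 + 27*m - 18*s^2 + s*(-65*m - 62) + 40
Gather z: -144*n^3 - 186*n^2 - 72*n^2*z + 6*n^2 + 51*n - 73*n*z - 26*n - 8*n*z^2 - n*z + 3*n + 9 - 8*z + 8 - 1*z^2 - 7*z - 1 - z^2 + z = -144*n^3 - 180*n^2 + 28*n + z^2*(-8*n - 2) + z*(-72*n^2 - 74*n - 14) + 16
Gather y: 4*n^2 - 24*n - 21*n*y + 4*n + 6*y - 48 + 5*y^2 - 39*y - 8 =4*n^2 - 20*n + 5*y^2 + y*(-21*n - 33) - 56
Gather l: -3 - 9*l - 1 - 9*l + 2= -18*l - 2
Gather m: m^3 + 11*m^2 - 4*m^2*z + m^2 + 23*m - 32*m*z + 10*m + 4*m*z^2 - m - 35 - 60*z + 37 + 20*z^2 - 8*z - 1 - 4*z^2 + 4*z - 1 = m^3 + m^2*(12 - 4*z) + m*(4*z^2 - 32*z + 32) + 16*z^2 - 64*z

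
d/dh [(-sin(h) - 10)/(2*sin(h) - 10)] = 15*cos(h)/(2*(sin(h) - 5)^2)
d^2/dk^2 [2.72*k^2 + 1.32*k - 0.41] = 5.44000000000000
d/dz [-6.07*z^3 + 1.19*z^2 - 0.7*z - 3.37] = -18.21*z^2 + 2.38*z - 0.7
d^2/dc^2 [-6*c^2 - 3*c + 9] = -12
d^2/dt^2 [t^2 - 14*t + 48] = 2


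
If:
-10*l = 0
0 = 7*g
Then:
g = 0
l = 0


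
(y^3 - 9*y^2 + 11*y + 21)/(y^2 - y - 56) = (-y^3 + 9*y^2 - 11*y - 21)/(-y^2 + y + 56)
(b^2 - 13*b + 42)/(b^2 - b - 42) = (b - 6)/(b + 6)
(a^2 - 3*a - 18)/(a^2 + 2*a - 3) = (a - 6)/(a - 1)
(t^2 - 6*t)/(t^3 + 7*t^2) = (t - 6)/(t*(t + 7))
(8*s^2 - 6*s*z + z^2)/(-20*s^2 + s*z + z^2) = (-2*s + z)/(5*s + z)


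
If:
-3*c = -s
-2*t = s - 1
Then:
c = 1/3 - 2*t/3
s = 1 - 2*t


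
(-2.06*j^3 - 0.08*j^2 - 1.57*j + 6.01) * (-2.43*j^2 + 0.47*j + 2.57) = 5.0058*j^5 - 0.7738*j^4 - 1.5167*j^3 - 15.5478*j^2 - 1.2102*j + 15.4457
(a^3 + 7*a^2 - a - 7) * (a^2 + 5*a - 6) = a^5 + 12*a^4 + 28*a^3 - 54*a^2 - 29*a + 42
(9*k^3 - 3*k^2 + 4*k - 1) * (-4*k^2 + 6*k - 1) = -36*k^5 + 66*k^4 - 43*k^3 + 31*k^2 - 10*k + 1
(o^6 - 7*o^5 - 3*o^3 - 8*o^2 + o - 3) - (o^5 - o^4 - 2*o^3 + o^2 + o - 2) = o^6 - 8*o^5 + o^4 - o^3 - 9*o^2 - 1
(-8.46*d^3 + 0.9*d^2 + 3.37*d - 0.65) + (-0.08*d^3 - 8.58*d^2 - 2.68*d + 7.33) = -8.54*d^3 - 7.68*d^2 + 0.69*d + 6.68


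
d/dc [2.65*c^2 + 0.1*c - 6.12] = 5.3*c + 0.1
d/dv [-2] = 0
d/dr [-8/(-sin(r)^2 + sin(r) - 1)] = 8*(1 - 2*sin(r))*cos(r)/(sin(r)^2 - sin(r) + 1)^2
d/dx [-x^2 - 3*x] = -2*x - 3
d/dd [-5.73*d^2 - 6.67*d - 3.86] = -11.46*d - 6.67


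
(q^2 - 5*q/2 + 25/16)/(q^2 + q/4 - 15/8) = (4*q - 5)/(2*(2*q + 3))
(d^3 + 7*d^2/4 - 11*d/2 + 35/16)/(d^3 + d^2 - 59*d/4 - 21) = (8*d^2 - 14*d + 5)/(4*(2*d^2 - 5*d - 12))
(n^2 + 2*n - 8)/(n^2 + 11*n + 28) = (n - 2)/(n + 7)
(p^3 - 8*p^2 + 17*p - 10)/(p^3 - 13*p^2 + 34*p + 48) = (p^3 - 8*p^2 + 17*p - 10)/(p^3 - 13*p^2 + 34*p + 48)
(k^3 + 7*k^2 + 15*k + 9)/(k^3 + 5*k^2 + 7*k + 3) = (k + 3)/(k + 1)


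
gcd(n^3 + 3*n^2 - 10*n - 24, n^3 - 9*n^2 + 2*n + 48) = n^2 - n - 6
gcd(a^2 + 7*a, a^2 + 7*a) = a^2 + 7*a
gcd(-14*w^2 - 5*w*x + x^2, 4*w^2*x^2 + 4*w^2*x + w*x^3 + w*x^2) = 1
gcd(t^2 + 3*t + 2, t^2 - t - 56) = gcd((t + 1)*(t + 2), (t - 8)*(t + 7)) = 1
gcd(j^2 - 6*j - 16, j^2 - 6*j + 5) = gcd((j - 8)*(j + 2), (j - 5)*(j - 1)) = 1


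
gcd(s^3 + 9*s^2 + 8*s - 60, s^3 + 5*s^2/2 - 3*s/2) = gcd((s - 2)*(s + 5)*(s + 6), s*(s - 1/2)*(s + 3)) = 1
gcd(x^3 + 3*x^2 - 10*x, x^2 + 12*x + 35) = x + 5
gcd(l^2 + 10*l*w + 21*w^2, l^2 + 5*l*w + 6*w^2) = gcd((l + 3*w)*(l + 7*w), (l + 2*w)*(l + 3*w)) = l + 3*w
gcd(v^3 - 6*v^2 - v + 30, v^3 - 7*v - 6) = v^2 - v - 6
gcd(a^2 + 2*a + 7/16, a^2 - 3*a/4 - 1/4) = a + 1/4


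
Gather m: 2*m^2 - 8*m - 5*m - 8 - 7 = 2*m^2 - 13*m - 15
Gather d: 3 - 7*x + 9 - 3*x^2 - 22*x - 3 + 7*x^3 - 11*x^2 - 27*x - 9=7*x^3 - 14*x^2 - 56*x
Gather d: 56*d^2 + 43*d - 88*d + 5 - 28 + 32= 56*d^2 - 45*d + 9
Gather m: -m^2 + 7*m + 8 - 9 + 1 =-m^2 + 7*m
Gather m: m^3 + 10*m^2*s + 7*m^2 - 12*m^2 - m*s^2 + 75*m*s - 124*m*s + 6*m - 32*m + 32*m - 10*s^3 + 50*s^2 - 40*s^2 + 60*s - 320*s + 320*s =m^3 + m^2*(10*s - 5) + m*(-s^2 - 49*s + 6) - 10*s^3 + 10*s^2 + 60*s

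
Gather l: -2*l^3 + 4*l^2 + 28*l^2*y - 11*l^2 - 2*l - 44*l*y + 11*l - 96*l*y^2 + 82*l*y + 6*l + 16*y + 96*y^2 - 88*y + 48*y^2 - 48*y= -2*l^3 + l^2*(28*y - 7) + l*(-96*y^2 + 38*y + 15) + 144*y^2 - 120*y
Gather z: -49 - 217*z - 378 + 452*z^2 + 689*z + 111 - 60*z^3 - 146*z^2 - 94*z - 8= -60*z^3 + 306*z^2 + 378*z - 324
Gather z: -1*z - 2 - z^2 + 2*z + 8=-z^2 + z + 6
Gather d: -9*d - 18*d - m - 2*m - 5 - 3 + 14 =-27*d - 3*m + 6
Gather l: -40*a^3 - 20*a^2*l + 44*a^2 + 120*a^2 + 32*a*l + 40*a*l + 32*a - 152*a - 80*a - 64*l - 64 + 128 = -40*a^3 + 164*a^2 - 200*a + l*(-20*a^2 + 72*a - 64) + 64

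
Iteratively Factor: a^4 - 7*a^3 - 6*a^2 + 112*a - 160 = (a - 2)*(a^3 - 5*a^2 - 16*a + 80) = (a - 4)*(a - 2)*(a^2 - a - 20) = (a - 4)*(a - 2)*(a + 4)*(a - 5)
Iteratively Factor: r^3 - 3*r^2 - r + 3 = (r + 1)*(r^2 - 4*r + 3) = (r - 3)*(r + 1)*(r - 1)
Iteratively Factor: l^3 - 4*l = (l + 2)*(l^2 - 2*l) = (l - 2)*(l + 2)*(l)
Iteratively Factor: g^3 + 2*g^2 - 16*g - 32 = (g + 4)*(g^2 - 2*g - 8) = (g + 2)*(g + 4)*(g - 4)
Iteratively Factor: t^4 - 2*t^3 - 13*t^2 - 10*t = (t - 5)*(t^3 + 3*t^2 + 2*t) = (t - 5)*(t + 1)*(t^2 + 2*t) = t*(t - 5)*(t + 1)*(t + 2)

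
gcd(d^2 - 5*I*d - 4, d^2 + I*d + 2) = d - I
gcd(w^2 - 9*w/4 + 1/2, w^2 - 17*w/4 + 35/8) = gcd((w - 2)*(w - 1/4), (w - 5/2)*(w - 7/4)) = 1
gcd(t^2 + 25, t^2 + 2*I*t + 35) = t - 5*I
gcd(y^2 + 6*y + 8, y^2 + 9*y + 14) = y + 2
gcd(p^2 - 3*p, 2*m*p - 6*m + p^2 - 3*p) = p - 3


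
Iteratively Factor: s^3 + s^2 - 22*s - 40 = (s + 2)*(s^2 - s - 20) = (s - 5)*(s + 2)*(s + 4)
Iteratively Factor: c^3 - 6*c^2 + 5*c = (c)*(c^2 - 6*c + 5) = c*(c - 5)*(c - 1)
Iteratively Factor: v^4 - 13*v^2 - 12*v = (v - 4)*(v^3 + 4*v^2 + 3*v) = (v - 4)*(v + 3)*(v^2 + v) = (v - 4)*(v + 1)*(v + 3)*(v)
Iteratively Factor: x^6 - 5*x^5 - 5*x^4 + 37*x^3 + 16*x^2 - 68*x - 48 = (x + 1)*(x^5 - 6*x^4 + x^3 + 36*x^2 - 20*x - 48) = (x + 1)^2*(x^4 - 7*x^3 + 8*x^2 + 28*x - 48) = (x + 1)^2*(x + 2)*(x^3 - 9*x^2 + 26*x - 24) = (x - 4)*(x + 1)^2*(x + 2)*(x^2 - 5*x + 6) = (x - 4)*(x - 3)*(x + 1)^2*(x + 2)*(x - 2)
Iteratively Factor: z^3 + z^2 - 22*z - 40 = (z - 5)*(z^2 + 6*z + 8) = (z - 5)*(z + 2)*(z + 4)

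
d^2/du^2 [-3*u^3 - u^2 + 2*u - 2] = -18*u - 2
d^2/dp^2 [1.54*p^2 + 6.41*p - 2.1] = 3.08000000000000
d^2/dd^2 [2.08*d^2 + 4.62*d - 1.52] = 4.16000000000000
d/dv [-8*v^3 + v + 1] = 1 - 24*v^2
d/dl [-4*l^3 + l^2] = 2*l*(1 - 6*l)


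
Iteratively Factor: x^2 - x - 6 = (x + 2)*(x - 3)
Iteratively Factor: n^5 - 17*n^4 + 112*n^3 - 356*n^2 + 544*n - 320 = (n - 2)*(n^4 - 15*n^3 + 82*n^2 - 192*n + 160) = (n - 4)*(n - 2)*(n^3 - 11*n^2 + 38*n - 40) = (n - 5)*(n - 4)*(n - 2)*(n^2 - 6*n + 8) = (n - 5)*(n - 4)^2*(n - 2)*(n - 2)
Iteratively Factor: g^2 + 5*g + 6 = (g + 2)*(g + 3)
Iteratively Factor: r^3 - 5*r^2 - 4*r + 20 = (r + 2)*(r^2 - 7*r + 10) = (r - 5)*(r + 2)*(r - 2)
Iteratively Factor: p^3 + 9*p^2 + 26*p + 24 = (p + 3)*(p^2 + 6*p + 8) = (p + 2)*(p + 3)*(p + 4)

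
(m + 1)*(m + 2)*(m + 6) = m^3 + 9*m^2 + 20*m + 12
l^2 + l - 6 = (l - 2)*(l + 3)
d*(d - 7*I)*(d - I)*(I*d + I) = I*d^4 + 8*d^3 + I*d^3 + 8*d^2 - 7*I*d^2 - 7*I*d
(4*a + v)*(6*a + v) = 24*a^2 + 10*a*v + v^2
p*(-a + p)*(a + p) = -a^2*p + p^3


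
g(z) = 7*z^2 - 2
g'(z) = 14*z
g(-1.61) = 16.14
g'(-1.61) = -22.54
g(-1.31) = 10.01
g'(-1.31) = -18.34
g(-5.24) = 190.20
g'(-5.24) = -73.36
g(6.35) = 280.26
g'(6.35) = 88.90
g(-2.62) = 46.05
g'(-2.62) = -36.68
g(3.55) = 86.22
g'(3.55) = 49.70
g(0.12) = -1.90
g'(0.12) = 1.68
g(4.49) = 139.12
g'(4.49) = 62.86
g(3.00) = 61.00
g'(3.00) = 42.00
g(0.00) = -2.00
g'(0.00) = 0.00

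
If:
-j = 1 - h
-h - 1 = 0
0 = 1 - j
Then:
No Solution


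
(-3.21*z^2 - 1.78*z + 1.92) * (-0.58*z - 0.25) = 1.8618*z^3 + 1.8349*z^2 - 0.6686*z - 0.48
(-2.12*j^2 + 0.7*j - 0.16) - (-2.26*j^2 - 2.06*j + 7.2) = 0.14*j^2 + 2.76*j - 7.36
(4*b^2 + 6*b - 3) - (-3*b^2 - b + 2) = 7*b^2 + 7*b - 5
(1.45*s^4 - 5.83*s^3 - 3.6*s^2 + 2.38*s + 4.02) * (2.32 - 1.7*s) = -2.465*s^5 + 13.275*s^4 - 7.4056*s^3 - 12.398*s^2 - 1.3124*s + 9.3264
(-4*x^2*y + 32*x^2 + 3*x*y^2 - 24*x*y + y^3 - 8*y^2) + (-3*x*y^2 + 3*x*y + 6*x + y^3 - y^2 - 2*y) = -4*x^2*y + 32*x^2 - 21*x*y + 6*x + 2*y^3 - 9*y^2 - 2*y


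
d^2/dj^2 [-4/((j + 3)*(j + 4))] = 8*(-(j + 3)^2 - (j + 3)*(j + 4) - (j + 4)^2)/((j + 3)^3*(j + 4)^3)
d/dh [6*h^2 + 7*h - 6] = 12*h + 7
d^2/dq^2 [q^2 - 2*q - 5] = 2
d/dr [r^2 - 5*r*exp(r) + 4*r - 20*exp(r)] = -5*r*exp(r) + 2*r - 25*exp(r) + 4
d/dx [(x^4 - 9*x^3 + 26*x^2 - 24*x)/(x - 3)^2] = (2*x^3 - 15*x^2 + 36*x - 24)/(x^2 - 6*x + 9)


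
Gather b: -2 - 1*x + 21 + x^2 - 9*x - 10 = x^2 - 10*x + 9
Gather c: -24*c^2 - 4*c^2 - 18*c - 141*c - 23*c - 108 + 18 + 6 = -28*c^2 - 182*c - 84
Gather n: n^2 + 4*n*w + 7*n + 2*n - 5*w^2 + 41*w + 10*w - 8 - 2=n^2 + n*(4*w + 9) - 5*w^2 + 51*w - 10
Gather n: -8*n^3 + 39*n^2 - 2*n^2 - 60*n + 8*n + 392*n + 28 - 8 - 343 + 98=-8*n^3 + 37*n^2 + 340*n - 225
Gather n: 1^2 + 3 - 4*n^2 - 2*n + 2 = -4*n^2 - 2*n + 6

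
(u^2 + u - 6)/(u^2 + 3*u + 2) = (u^2 + u - 6)/(u^2 + 3*u + 2)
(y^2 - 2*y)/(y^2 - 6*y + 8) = y/(y - 4)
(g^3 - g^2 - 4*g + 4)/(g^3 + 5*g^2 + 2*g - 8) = (g - 2)/(g + 4)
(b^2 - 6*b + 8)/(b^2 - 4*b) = (b - 2)/b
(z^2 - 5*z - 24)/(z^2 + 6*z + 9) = (z - 8)/(z + 3)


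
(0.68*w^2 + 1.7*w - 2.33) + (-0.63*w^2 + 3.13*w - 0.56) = 0.05*w^2 + 4.83*w - 2.89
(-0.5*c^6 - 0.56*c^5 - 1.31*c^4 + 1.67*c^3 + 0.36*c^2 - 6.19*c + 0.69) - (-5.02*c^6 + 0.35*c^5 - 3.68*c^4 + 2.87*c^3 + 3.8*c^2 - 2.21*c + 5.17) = 4.52*c^6 - 0.91*c^5 + 2.37*c^4 - 1.2*c^3 - 3.44*c^2 - 3.98*c - 4.48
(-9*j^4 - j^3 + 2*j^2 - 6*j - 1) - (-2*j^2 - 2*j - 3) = -9*j^4 - j^3 + 4*j^2 - 4*j + 2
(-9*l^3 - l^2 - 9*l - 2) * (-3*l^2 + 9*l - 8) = 27*l^5 - 78*l^4 + 90*l^3 - 67*l^2 + 54*l + 16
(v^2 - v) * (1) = v^2 - v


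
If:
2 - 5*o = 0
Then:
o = 2/5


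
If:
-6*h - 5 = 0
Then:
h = -5/6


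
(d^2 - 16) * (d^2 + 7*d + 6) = d^4 + 7*d^3 - 10*d^2 - 112*d - 96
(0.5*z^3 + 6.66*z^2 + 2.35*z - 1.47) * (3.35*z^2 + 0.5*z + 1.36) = 1.675*z^5 + 22.561*z^4 + 11.8825*z^3 + 5.3081*z^2 + 2.461*z - 1.9992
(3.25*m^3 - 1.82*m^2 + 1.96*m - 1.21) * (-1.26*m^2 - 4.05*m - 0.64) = -4.095*m^5 - 10.8693*m^4 + 2.8214*m^3 - 5.2486*m^2 + 3.6461*m + 0.7744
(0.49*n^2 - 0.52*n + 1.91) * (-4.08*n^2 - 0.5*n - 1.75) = -1.9992*n^4 + 1.8766*n^3 - 8.3903*n^2 - 0.0449999999999999*n - 3.3425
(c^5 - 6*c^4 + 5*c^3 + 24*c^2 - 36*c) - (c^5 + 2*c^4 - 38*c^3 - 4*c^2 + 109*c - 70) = -8*c^4 + 43*c^3 + 28*c^2 - 145*c + 70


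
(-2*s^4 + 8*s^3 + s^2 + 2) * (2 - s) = 2*s^5 - 12*s^4 + 15*s^3 + 2*s^2 - 2*s + 4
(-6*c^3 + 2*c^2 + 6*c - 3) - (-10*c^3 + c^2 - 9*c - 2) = 4*c^3 + c^2 + 15*c - 1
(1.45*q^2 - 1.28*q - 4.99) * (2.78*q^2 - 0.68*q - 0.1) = 4.031*q^4 - 4.5444*q^3 - 13.1468*q^2 + 3.5212*q + 0.499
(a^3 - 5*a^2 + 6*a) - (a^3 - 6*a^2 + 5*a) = a^2 + a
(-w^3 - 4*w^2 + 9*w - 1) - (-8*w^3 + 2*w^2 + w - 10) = 7*w^3 - 6*w^2 + 8*w + 9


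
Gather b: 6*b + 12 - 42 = 6*b - 30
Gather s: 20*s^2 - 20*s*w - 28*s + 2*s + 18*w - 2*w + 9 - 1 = 20*s^2 + s*(-20*w - 26) + 16*w + 8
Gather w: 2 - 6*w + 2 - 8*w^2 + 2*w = -8*w^2 - 4*w + 4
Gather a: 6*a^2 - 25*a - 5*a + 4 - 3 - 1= 6*a^2 - 30*a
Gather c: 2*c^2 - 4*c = 2*c^2 - 4*c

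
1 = 1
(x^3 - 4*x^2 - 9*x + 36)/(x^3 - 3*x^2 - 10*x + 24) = (x - 3)/(x - 2)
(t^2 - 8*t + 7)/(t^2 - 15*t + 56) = (t - 1)/(t - 8)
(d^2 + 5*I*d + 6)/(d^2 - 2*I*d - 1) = (d + 6*I)/(d - I)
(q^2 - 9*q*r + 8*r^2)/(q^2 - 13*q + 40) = (q^2 - 9*q*r + 8*r^2)/(q^2 - 13*q + 40)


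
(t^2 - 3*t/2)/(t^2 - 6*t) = (t - 3/2)/(t - 6)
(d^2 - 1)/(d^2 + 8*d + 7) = (d - 1)/(d + 7)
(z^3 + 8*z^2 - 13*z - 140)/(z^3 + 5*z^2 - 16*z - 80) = (z + 7)/(z + 4)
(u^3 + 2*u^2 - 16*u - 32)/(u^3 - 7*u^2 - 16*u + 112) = (u + 2)/(u - 7)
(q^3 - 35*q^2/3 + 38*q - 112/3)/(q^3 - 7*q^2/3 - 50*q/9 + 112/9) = 3*(q - 7)/(3*q + 7)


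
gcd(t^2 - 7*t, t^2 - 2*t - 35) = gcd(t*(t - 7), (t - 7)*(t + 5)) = t - 7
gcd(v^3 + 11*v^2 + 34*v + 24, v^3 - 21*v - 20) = v^2 + 5*v + 4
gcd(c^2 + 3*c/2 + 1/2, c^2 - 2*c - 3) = c + 1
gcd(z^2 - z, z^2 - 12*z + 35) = 1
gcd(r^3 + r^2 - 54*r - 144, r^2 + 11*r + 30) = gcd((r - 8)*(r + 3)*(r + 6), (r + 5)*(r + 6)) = r + 6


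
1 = 1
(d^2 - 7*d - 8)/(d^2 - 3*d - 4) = (d - 8)/(d - 4)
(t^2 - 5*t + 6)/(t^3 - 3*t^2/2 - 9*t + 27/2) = 2*(t - 2)/(2*t^2 + 3*t - 9)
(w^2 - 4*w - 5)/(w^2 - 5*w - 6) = (w - 5)/(w - 6)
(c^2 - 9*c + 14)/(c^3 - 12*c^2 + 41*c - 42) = 1/(c - 3)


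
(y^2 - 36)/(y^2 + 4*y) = (y^2 - 36)/(y*(y + 4))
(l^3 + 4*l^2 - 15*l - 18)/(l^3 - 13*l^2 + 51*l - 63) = (l^2 + 7*l + 6)/(l^2 - 10*l + 21)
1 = 1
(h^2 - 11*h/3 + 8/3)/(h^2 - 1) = (h - 8/3)/(h + 1)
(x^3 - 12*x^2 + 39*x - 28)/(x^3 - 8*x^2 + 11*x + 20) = (x^2 - 8*x + 7)/(x^2 - 4*x - 5)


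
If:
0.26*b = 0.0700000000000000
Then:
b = 0.27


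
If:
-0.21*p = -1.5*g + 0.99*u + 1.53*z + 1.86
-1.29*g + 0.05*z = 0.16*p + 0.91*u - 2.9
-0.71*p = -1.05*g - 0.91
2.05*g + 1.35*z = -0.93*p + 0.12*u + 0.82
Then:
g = 0.71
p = 2.33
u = 1.67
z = -1.92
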